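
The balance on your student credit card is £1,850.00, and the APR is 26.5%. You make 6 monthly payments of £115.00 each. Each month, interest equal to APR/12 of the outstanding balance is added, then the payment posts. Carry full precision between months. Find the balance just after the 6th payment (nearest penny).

Monthly rate r = 26.5%/12 = 2.20833% = 0.0220833.
Each month: B ← B·(1+r) − £115.00.
Month 1: interest £40.85; balance after payment £1,775.85.
Month 2: interest £39.22; balance after payment £1,700.07.
Month 3: interest £37.54; balance after payment £1,622.61.
Month 4: interest £35.83; balance after payment £1,543.45.
Month 5: interest £34.08; balance after payment £1,462.53.
Month 6: interest £32.30; balance after payment £1,379.83.

£1,379.83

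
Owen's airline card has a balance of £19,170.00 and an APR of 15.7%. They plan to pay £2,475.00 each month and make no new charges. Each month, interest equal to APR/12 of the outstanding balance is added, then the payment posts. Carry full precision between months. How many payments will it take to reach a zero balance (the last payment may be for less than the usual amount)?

9 payments

Monthly rate r = 15.7%/12 = 1.30833% = 0.0130833.
Recurrence: B ← B·(1+r) − £2,475.00.
Month 1: interest £250.81; balance after payment £16,945.81.
Month 2: interest £221.71; balance after payment £14,692.52.
Closed form: n = −ln(1 − rB₀/P)/ln(1+r) = −ln(0.89866)/ln(1.01308) ≈ 8.220, so the balance reaches zero during payment 9.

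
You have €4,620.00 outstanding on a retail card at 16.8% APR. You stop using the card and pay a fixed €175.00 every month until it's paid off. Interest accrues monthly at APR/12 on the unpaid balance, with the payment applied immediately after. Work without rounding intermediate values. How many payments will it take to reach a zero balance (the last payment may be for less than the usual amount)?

34 months

Monthly rate r = 16.8%/12 = 1.4% = 0.014.
Recurrence: B ← B·(1+r) − €175.00.
Month 1: interest €64.68; balance after payment €4,509.68.
Month 2: interest €63.14; balance after payment €4,397.82.
Closed form: n = −ln(1 − rB₀/P)/ln(1+r) = −ln(0.6304)/ln(1.014) ≈ 33.187, so the balance reaches zero during payment 34.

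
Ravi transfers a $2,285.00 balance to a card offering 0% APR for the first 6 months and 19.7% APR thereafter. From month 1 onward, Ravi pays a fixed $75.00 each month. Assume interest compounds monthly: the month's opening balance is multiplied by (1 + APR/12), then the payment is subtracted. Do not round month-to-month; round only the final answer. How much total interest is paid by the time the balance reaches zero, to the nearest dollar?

$531

Promo months 1–6 at r₀ = 0%/12 = 0; months 7+ at r₁ = 19.7%/12 = 0.0164167.
After month 6 (no interest yet): B = $2,285.00 − 6·$75.00 = $1,835.00.
Then at r₁ with $75.00/mo: n₂ = −ln(1 − r₁·B/P)/ln(1+r₁) ≈ 31.54 → 32 more payments.
Total paid = 37·$75.00 + $40.75 = $2,815.75; interest = $2,815.75 − $2,285.00 = $530.75.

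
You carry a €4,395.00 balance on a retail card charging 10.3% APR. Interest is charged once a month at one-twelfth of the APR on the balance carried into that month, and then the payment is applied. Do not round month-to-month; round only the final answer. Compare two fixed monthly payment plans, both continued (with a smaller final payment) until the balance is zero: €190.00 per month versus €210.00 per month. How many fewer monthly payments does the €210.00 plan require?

2 fewer payments

Monthly rate r = 10.3%/12 = 0.858333% = 0.00858333.
At €190.00/mo: n = ⌈−ln(1 − rB₀/P)/ln(1+r)⌉ = 26 payments (last €170.37); total interest = total paid − €4,395.00 = €525.37.
At €210.00/mo: 24 payments (last €35.36); total interest €470.36.
Payments saved = 26 − 24 = 2.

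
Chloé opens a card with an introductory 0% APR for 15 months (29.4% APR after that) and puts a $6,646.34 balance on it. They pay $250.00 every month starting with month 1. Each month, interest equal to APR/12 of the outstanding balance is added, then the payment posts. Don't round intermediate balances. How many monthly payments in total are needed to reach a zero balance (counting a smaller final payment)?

Promo months 1–15 at r₀ = 0%/12 = 0; months 16+ at r₁ = 29.4%/12 = 0.0245.
After month 15 (no interest yet): B = $6,646.34 − 15·$250.00 = $2,896.34.
Then at r₁ with $250.00/mo: n₂ = −ln(1 − r₁·B/P)/ln(1+r₁) ≈ 13.79 → 14 more payments.

29 months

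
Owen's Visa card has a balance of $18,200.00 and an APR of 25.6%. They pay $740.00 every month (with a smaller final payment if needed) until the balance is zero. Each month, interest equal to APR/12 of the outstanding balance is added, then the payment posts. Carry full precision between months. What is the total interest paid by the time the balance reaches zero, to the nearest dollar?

$7,875

Monthly rate r = 25.6%/12 = 2.13333% = 0.0213333.
Payoff takes n = ⌈−ln(1 − rB₀/P)/ln(1+r)⌉ = ⌈35.235⌉ = 36 payments; the last is $175.40.
Total paid = 35·$740.00 + $175.40 = $26,075.40.
Total interest = total paid − principal = $26,075.40 − $18,200.00 = $7,875.40.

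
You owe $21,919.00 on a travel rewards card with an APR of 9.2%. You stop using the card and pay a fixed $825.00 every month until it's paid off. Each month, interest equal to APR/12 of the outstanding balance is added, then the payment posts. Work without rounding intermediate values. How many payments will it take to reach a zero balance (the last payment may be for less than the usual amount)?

Monthly rate r = 9.2%/12 = 0.766667% = 0.00766667.
Recurrence: B ← B·(1+r) − $825.00.
Month 1: interest $168.05; balance after payment $21,262.05.
Month 2: interest $163.01; balance after payment $20,600.05.
Closed form: n = −ln(1 − rB₀/P)/ln(1+r) = −ln(0.79631)/ln(1.00767) ≈ 29.823, so the balance reaches zero during payment 30.

30 months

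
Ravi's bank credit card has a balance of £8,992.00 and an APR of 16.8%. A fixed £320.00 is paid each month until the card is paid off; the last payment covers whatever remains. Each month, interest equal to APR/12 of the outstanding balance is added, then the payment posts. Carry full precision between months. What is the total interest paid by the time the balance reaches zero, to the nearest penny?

£2,513.85

Monthly rate r = 16.8%/12 = 1.4% = 0.014.
Payoff takes n = ⌈−ln(1 − rB₀/P)/ln(1+r)⌉ = ⌈35.955⌉ = 36 payments; the last is £305.85.
Total paid = 35·£320.00 + £305.85 = £11,505.85.
Total interest = total paid − principal = £11,505.85 − £8,992.00 = £2,513.85.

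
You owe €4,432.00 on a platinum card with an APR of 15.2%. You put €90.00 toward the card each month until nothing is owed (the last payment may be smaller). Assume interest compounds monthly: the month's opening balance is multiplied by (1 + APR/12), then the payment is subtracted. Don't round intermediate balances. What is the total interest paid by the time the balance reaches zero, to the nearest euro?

Monthly rate r = 15.2%/12 = 1.26667% = 0.0126667.
Payoff takes n = ⌈−ln(1 − rB₀/P)/ln(1+r)⌉ = ⌈77.662⌉ = 78 payments; the last is €59.67.
Total paid = 77·€90.00 + €59.67 = €6,989.67.
Total interest = total paid − principal = €6,989.67 − €4,432.00 = €2,557.67.

€2,558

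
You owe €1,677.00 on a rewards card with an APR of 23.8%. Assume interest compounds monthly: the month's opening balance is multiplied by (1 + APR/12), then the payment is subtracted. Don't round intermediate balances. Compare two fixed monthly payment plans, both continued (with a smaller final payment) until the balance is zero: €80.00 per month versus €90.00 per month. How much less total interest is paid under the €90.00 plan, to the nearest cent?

Monthly rate r = 23.8%/12 = 1.98333% = 0.0198333.
At €80.00/mo: n = ⌈−ln(1 − rB₀/P)/ln(1+r)⌉ = 28 payments (last €29.42); total interest = total paid − €1,677.00 = €512.42.
At €90.00/mo: 24 payments (last €44.38); total interest €437.38.
Interest saved = €512.42 − €437.38 = €75.04.

€75.04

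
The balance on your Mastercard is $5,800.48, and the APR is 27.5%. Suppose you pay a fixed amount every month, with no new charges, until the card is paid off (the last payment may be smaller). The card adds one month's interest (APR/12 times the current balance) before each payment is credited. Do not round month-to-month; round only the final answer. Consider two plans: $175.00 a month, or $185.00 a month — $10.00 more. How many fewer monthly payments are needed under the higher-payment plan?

7 fewer payments

Monthly rate r = 27.5%/12 = 2.29167% = 0.0229167.
At $175.00/mo: n = ⌈−ln(1 − rB₀/P)/ln(1+r)⌉ = 63 payments (last $159.25); total interest = total paid − $5,800.48 = $5,208.77.
At $185.00/mo: 56 payments (last $175.89); total interest $4,550.41.
Payments saved = 63 − 56 = 7.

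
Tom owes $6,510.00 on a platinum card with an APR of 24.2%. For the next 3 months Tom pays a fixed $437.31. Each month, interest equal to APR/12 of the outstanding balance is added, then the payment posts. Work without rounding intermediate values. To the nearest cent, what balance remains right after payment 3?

Monthly rate r = 24.2%/12 = 2.01667% = 0.0201667.
Each month: B ← B·(1+r) − $437.31.
Month 1: interest $131.28; balance after payment $6,203.97.
Month 2: interest $125.11; balance after payment $5,891.78.
Month 3: interest $118.82; balance after payment $5,573.29.

$5,573.29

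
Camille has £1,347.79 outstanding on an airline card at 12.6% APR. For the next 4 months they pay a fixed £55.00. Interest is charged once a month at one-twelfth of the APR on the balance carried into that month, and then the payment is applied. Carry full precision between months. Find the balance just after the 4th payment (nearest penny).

£1,181.81

Monthly rate r = 12.6%/12 = 1.05% = 0.0105.
Each month: B ← B·(1+r) − £55.00.
Month 1: interest £14.15; balance after payment £1,306.94.
Month 2: interest £13.72; balance after payment £1,265.66.
Month 3: interest £13.29; balance after payment £1,223.95.
Month 4: interest £12.85; balance after payment £1,181.81.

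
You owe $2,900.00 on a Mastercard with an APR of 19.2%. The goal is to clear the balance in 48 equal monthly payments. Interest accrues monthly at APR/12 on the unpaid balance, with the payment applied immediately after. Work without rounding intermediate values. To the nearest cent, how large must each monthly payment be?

Monthly rate r = 19.2%/12 = 1.6% = 0.016.
Level-payment amortization: P = B₀·r / (1 − (1+r)^(−n)) = 2900.00·0.016 / (1 − 1.016^(−48)).
Denominator 1 − (1+r)^(−48) = 0.533230986.
P = 46.4 / 0.533230986 ≈ 87.02.

$87.02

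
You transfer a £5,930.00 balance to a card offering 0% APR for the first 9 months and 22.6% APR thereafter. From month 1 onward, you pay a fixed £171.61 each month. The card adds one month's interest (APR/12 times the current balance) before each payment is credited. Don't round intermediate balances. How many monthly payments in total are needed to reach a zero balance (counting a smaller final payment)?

45 months

Promo months 1–9 at r₀ = 0%/12 = 0; months 10+ at r₁ = 22.6%/12 = 0.0188333.
After month 9 (no interest yet): B = £5,930.00 − 9·£171.61 = £4,385.51.
Then at r₁ with £171.61/mo: n₂ = −ln(1 − r₁·B/P)/ln(1+r₁) ≈ 35.18 → 36 more payments.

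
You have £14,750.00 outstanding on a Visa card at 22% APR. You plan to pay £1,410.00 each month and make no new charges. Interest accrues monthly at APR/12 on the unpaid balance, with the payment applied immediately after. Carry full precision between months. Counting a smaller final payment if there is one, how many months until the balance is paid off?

12 payments

Monthly rate r = 22%/12 = 1.83333% = 0.0183333.
Recurrence: B ← B·(1+r) − £1,410.00.
Month 1: interest £270.42; balance after payment £13,610.42.
Month 2: interest £249.52; balance after payment £12,449.94.
Closed form: n = −ln(1 − rB₀/P)/ln(1+r) = −ln(0.80822)/ln(1.01833) ≈ 11.720, so the balance reaches zero during payment 12.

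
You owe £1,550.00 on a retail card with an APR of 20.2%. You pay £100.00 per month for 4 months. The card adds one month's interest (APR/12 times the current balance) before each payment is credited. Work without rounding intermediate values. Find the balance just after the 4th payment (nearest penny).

Monthly rate r = 20.2%/12 = 1.68333% = 0.0168333.
Each month: B ← B·(1+r) − £100.00.
Month 1: interest £26.09; balance after payment £1,476.09.
Month 2: interest £24.85; balance after payment £1,400.94.
Month 3: interest £23.58; balance after payment £1,324.52.
Month 4: interest £22.30; balance after payment £1,246.82.

£1,246.82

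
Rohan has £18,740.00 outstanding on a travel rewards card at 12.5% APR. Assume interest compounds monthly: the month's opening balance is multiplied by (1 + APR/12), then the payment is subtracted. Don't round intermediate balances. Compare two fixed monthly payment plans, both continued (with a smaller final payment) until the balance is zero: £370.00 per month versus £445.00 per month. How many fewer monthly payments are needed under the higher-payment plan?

Monthly rate r = 12.5%/12 = 1.04167% = 0.0104167.
At £370.00/mo: n = ⌈−ln(1 − rB₀/P)/ln(1+r)⌉ = 73 payments (last £135.68); total interest = total paid − £18,740.00 = £8,035.68.
At £445.00/mo: 56 payments (last £322.26); total interest £6,057.26.
Payments saved = 73 − 56 = 17.

17 fewer payments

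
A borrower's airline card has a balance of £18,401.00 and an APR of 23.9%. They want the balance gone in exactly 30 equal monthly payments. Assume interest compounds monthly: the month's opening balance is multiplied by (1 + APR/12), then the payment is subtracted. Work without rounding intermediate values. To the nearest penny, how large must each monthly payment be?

£820.66

Monthly rate r = 23.9%/12 = 1.99167% = 0.0199167.
Level-payment amortization: P = B₀·r / (1 − (1+r)^(−n)) = 18401.00·0.0199167 / (1 − 1.01992^(−30)).
Denominator 1 − (1+r)^(−30) = 0.446574281.
P = 366.487 / 0.446574281 ≈ 820.66.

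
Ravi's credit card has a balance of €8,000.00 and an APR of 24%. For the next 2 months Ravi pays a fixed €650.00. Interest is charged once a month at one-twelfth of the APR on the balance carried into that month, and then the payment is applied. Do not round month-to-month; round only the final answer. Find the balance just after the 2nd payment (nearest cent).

Monthly rate r = 24%/12 = 2% = 0.02.
Each month: B ← B·(1+r) − €650.00.
Month 1: interest €160.00; balance after payment €7,510.00.
Month 2: interest €150.20; balance after payment €7,010.20.

€7,010.20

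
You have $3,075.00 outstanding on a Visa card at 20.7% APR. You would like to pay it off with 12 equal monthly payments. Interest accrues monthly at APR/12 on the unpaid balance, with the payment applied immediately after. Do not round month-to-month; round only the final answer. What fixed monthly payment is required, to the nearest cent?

$285.88

Monthly rate r = 20.7%/12 = 1.725% = 0.01725.
Level-payment amortization: P = B₀·r / (1 − (1+r)^(−n)) = 3075.00·0.01725 / (1 − 1.01725^(−12)).
Denominator 1 − (1+r)^(−12) = 0.185544018.
P = 53.0437 / 0.185544018 ≈ 285.88.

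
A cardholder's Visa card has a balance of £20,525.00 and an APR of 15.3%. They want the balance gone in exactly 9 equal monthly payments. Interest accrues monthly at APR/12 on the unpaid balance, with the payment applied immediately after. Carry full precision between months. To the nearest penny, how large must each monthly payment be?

Monthly rate r = 15.3%/12 = 1.275% = 0.01275.
Level-payment amortization: P = B₀·r / (1 − (1+r)^(−n)) = 20525.00·0.01275 / (1 − 1.01275^(−9)).
Denominator 1 − (1+r)^(−9) = 0.107764018.
P = 261.694 / 0.107764018 ≈ 2428.40.

£2,428.40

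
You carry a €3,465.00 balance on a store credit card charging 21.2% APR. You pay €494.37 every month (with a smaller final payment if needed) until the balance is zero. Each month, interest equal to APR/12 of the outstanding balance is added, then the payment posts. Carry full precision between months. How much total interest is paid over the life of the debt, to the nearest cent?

Monthly rate r = 21.2%/12 = 1.76667% = 0.0176667.
Payoff takes n = ⌈−ln(1 − rB₀/P)/ln(1+r)⌉ = ⌈7.548⌉ = 8 payments; the last is €272.12.
Total paid = 7·€494.37 + €272.12 = €3,732.71.
Total interest = total paid − principal = €3,732.71 − €3,465.00 = €267.71.

€267.71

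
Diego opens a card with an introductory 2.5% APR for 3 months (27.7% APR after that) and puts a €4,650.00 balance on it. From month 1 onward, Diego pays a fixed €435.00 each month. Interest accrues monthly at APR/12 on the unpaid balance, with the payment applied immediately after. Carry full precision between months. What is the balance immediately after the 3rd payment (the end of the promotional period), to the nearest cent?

Promo months 1–3 at r₀ = 2.5%/12 = 0.00208333; months 4+ at r₁ = 27.7%/12 = 0.0230833.
After month 3: iterate B ← B·(1+r₀) − €435.00 for 3 months → €3,371.40.

€3,371.40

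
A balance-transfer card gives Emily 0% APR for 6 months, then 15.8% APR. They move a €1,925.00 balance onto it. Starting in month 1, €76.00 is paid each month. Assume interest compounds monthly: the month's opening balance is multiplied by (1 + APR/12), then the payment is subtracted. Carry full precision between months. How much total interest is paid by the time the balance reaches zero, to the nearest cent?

Promo months 1–6 at r₀ = 0%/12 = 0; months 7+ at r₁ = 15.8%/12 = 0.0131667.
After month 6 (no interest yet): B = €1,925.00 − 6·€76.00 = €1,469.00.
Then at r₁ with €76.00/mo: n₂ = −ln(1 − r₁·B/P)/ln(1+r₁) ≈ 22.45 → 23 more payments.
Total paid = 28·€76.00 + €34.52 = €2,162.52; interest = €2,162.52 − €1,925.00 = €237.52.

€237.52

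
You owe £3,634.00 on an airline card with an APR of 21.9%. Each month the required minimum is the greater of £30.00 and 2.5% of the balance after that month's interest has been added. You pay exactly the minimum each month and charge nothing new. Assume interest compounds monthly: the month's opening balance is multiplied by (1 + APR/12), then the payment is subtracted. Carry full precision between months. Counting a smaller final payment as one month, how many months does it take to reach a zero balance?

Monthly rate r = 21.9%/12 = 1.825% = 0.01825.
While 2.5% of the post-interest balance exceeds £30.00, each month B ← (B·(1+r))·(1 − 0.025), i.e. B shrinks by the factor (1+r)·0.975 = 0.99279.
This holds for months 1–156. Entering month 157 the balance is £1,175.96; 2.5% of the post-interest balance is now below £30.00, so the flat £30.00 minimum applies from here.
From month 157 a fixed £30.00 at rate r clears £1,175.96 in 70 more payments. Total: 156 + 70 = 226 months.

226 months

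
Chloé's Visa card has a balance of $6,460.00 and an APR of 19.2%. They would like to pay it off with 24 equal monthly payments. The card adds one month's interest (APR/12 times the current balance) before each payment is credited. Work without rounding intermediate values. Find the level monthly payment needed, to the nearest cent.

Monthly rate r = 19.2%/12 = 1.6% = 0.016.
Level-payment amortization: P = B₀·r / (1 − (1+r)^(−n)) = 6460.00·0.016 / (1 − 1.016^(−24)).
Denominator 1 − (1+r)^(−24) = 0.316795042.
P = 103.36 / 0.316795042 ≈ 326.27.

$326.27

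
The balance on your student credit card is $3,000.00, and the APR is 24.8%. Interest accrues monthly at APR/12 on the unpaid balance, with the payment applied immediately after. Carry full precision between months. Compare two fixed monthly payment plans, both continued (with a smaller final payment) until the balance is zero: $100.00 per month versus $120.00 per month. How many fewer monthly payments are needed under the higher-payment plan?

12 fewer payments

Monthly rate r = 24.8%/12 = 2.06667% = 0.0206667.
At $100.00/mo: n = ⌈−ln(1 − rB₀/P)/ln(1+r)⌉ = 48 payments (last $30.29); total interest = total paid − $3,000.00 = $1,730.29.
At $120.00/mo: 36 payments (last $65.35); total interest $1,265.35.
Payments saved = 48 − 36 = 12.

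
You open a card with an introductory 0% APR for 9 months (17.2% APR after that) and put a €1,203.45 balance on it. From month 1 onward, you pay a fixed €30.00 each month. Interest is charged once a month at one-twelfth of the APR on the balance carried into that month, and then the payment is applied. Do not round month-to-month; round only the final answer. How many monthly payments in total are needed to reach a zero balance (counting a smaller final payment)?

Promo months 1–9 at r₀ = 0%/12 = 0; months 10+ at r₁ = 17.2%/12 = 0.0143333.
After month 9 (no interest yet): B = €1,203.45 − 9·€30.00 = €933.45.
Then at r₁ with €30.00/mo: n₂ = −ln(1 − r₁·B/P)/ln(1+r₁) ≈ 41.50 → 42 more payments.

51 months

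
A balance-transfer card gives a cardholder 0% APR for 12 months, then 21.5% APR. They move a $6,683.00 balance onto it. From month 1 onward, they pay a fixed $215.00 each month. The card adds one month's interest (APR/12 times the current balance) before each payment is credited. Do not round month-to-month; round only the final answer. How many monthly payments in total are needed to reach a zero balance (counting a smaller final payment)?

36 payments

Promo months 1–12 at r₀ = 0%/12 = 0; months 13+ at r₁ = 21.5%/12 = 0.0179167.
After month 12 (no interest yet): B = $6,683.00 − 12·$215.00 = $4,103.00.
Then at r₁ with $215.00/mo: n₂ = −ln(1 − r₁·B/P)/ln(1+r₁) ≈ 23.56 → 24 more payments.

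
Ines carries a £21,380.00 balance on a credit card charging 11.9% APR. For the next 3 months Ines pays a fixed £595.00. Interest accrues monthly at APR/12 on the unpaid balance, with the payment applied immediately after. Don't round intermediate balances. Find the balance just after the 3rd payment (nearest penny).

£20,219.62

Monthly rate r = 11.9%/12 = 0.991667% = 0.00991667.
Each month: B ← B·(1+r) − £595.00.
Month 1: interest £212.02; balance after payment £20,997.02.
Month 2: interest £208.22; balance after payment £20,610.24.
Month 3: interest £204.38; balance after payment £20,219.62.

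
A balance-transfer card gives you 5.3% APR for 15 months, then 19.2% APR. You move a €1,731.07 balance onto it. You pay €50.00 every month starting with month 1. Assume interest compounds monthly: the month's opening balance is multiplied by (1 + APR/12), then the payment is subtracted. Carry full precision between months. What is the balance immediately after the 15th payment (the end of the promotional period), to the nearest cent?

Promo months 1–15 at r₀ = 5.3%/12 = 0.00441667; months 16+ at r₁ = 19.2%/12 = 0.016.
After month 15: iterate B ← B·(1+r₀) − €50.00 for 15 months → €1,075.73.

€1,075.73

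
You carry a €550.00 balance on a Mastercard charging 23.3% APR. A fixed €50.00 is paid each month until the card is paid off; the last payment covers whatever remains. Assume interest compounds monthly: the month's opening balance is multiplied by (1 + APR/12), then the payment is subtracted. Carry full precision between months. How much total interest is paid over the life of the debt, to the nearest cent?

€74.82

Monthly rate r = 23.3%/12 = 1.94167% = 0.0194167.
Payoff takes n = ⌈−ln(1 − rB₀/P)/ln(1+r)⌉ = ⌈12.494⌉ = 13 payments; the last is €24.82.
Total paid = 12·€50.00 + €24.82 = €624.82.
Total interest = total paid − principal = €624.82 − €550.00 = €74.82.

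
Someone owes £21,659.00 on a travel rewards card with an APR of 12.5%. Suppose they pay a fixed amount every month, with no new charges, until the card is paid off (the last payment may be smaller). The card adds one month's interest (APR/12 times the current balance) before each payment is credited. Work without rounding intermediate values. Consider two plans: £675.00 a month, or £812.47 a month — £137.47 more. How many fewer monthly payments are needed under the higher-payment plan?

8 fewer payments

Monthly rate r = 12.5%/12 = 1.04167% = 0.0104167.
At £675.00/mo: n = ⌈−ln(1 − rB₀/P)/ln(1+r)⌉ = 40 payments (last £175.44); total interest = total paid − £21,659.00 = £4,841.44.
At £812.47/mo: 32 payments (last £318.86); total interest £3,846.43.
Payments saved = 40 − 32 = 8.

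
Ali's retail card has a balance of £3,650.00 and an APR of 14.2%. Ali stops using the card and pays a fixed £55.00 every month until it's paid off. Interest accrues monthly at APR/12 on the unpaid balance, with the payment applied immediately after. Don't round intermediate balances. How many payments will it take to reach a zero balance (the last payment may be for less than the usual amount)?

131 months

Monthly rate r = 14.2%/12 = 1.18333% = 0.0118333.
Recurrence: B ← B·(1+r) − £55.00.
Month 1: interest £43.19; balance after payment £3,638.19.
Month 2: interest £43.05; balance after payment £3,626.24.
Closed form: n = −ln(1 − rB₀/P)/ln(1+r) = −ln(0.2147)/ln(1.01183) ≈ 130.784, so the balance reaches zero during payment 131.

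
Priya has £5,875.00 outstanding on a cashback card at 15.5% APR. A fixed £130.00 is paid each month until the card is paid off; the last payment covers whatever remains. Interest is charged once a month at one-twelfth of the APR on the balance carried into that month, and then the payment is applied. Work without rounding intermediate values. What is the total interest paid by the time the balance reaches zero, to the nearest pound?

£3,003

Monthly rate r = 15.5%/12 = 1.29167% = 0.0129167.
Payoff takes n = ⌈−ln(1 − rB₀/P)/ln(1+r)⌉ = ⌈68.290⌉ = 69 payments; the last is £37.87.
Total paid = 68·£130.00 + £37.87 = £8,877.87.
Total interest = total paid − principal = £8,877.87 − £5,875.00 = £3,002.87.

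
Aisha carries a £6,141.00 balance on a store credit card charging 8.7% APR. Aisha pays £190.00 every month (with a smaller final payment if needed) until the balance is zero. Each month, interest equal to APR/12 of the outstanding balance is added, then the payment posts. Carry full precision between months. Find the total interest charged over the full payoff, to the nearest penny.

£881.63

Monthly rate r = 8.7%/12 = 0.725% = 0.00725.
Payoff takes n = ⌈−ln(1 − rB₀/P)/ln(1+r)⌉ = ⌈36.961⌉ = 37 payments; the last is £182.63.
Total paid = 36·£190.00 + £182.63 = £7,022.63.
Total interest = total paid − principal = £7,022.63 − £6,141.00 = £881.63.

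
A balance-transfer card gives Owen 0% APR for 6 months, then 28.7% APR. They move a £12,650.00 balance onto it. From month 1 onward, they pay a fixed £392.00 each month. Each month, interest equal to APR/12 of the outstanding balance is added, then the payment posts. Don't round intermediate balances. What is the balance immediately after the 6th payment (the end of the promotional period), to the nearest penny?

Promo months 1–6 at r₀ = 0%/12 = 0; months 7+ at r₁ = 28.7%/12 = 0.0239167.
After month 6 (no interest yet): B = £12,650.00 − 6·£392.00 = £10,298.00.

£10,298.00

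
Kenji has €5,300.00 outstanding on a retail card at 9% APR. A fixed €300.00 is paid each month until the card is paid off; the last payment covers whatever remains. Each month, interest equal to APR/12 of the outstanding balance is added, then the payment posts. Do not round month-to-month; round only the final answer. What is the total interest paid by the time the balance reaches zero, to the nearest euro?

€407

Monthly rate r = 9%/12 = 0.75% = 0.0075.
Payoff takes n = ⌈−ln(1 − rB₀/P)/ln(1+r)⌉ = ⌈19.023⌉ = 20 payments; the last is €6.91.
Total paid = 19·€300.00 + €6.91 = €5,706.91.
Total interest = total paid − principal = €5,706.91 − €5,300.00 = €406.91.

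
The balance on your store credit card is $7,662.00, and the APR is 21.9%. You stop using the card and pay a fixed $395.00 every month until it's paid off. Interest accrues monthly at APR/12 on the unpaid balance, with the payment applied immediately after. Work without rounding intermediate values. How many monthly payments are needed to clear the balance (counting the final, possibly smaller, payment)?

Monthly rate r = 21.9%/12 = 1.825% = 0.01825.
Recurrence: B ← B·(1+r) − $395.00.
Month 1: interest $139.83; balance after payment $7,406.83.
Month 2: interest $135.17; balance after payment $7,147.01.
Closed form: n = −ln(1 − rB₀/P)/ln(1+r) = −ln(0.646)/ln(1.01825) ≈ 24.161, so the balance reaches zero during payment 25.

25 months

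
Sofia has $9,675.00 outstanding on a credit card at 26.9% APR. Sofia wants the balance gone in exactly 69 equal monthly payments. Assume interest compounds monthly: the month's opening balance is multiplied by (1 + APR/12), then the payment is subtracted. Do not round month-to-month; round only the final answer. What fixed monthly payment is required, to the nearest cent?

$276.85

Monthly rate r = 26.9%/12 = 2.24167% = 0.0224167.
Level-payment amortization: P = B₀·r / (1 − (1+r)^(−n)) = 9675.00·0.0224167 / (1 − 1.02242^(−69)).
Denominator 1 − (1+r)^(−69) = 0.783392499.
P = 216.881 / 0.783392499 ≈ 276.85.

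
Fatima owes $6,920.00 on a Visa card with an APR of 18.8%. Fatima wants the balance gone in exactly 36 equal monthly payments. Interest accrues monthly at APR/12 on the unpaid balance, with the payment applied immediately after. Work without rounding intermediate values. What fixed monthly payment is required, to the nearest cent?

Monthly rate r = 18.8%/12 = 1.56667% = 0.0156667.
Level-payment amortization: P = B₀·r / (1 − (1+r)^(−n)) = 6920.00·0.0156667 / (1 − 1.01567^(−36)).
Denominator 1 − (1+r)^(−36) = 0.428578183.
P = 108.413 / 0.428578183 ≈ 252.96.

$252.96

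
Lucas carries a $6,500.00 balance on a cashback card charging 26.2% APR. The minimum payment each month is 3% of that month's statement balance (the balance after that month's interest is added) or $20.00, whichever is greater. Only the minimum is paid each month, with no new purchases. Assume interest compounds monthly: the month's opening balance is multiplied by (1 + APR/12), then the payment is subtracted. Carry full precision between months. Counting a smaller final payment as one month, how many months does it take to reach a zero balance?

318 months

Monthly rate r = 26.2%/12 = 2.18333% = 0.0218333.
While 3% of the post-interest balance exceeds $20.00, each month B ← (B·(1+r))·(1 − 0.03), i.e. B shrinks by the factor (1+r)·0.97 = 0.99118.
This holds for months 1–260. Entering month 261 the balance is $649.20; 3% of the post-interest balance is now below $20.00, so the flat $20.00 minimum applies from here.
From month 261 a fixed $20.00 at rate r clears $649.20 in 58 more payments. Total: 260 + 58 = 318 months.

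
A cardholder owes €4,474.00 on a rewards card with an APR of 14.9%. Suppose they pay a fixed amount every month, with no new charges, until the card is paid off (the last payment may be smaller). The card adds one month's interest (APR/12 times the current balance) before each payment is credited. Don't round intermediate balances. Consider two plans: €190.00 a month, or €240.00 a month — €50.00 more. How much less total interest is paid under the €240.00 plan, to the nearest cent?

€204.38

Monthly rate r = 14.9%/12 = 1.24167% = 0.0124167.
At €190.00/mo: n = ⌈−ln(1 − rB₀/P)/ln(1+r)⌉ = 29 payments (last €4.99); total interest = total paid − €4,474.00 = €850.99.
At €240.00/mo: 22 payments (last €80.61); total interest €646.61.
Interest saved = €850.99 − €646.61 = €204.38.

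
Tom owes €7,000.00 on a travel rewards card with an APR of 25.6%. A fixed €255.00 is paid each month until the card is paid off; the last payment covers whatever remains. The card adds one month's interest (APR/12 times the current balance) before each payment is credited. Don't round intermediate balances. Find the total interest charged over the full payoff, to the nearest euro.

€3,643

Monthly rate r = 25.6%/12 = 2.13333% = 0.0213333.
Payoff takes n = ⌈−ln(1 − rB₀/P)/ln(1+r)⌉ = ⌈41.735⌉ = 42 payments; the last is €187.85.
Total paid = 41·€255.00 + €187.85 = €10,642.85.
Total interest = total paid − principal = €10,642.85 − €7,000.00 = €3,642.85.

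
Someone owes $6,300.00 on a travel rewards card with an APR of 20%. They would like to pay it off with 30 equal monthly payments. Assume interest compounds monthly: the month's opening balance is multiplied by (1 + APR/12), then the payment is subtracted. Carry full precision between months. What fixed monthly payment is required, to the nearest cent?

Monthly rate r = 20%/12 = 1.66667% = 0.0166667.
Level-payment amortization: P = B₀·r / (1 − (1+r)^(−n)) = 6300.00·0.0166667 / (1 − 1.01667^(−30)).
Denominator 1 − (1+r)^(−30) = 0.390964706.
P = 105 / 0.390964706 ≈ 268.57.

$268.57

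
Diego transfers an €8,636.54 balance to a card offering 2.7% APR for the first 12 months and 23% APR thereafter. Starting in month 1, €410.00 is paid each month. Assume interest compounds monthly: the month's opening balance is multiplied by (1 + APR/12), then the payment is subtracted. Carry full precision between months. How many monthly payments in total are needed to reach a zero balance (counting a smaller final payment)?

23 months

Promo months 1–12 at r₀ = 2.7%/12 = 0.00225; months 13+ at r₁ = 23%/12 = 0.0191667.
After month 12: iterate B ← B·(1+r₀) − €410.00 for 12 months → €3,891.29.
Then at r₁ with €410.00/mo: n₂ = −ln(1 − r₁·B/P)/ln(1+r₁) ≈ 10.58 → 11 more payments.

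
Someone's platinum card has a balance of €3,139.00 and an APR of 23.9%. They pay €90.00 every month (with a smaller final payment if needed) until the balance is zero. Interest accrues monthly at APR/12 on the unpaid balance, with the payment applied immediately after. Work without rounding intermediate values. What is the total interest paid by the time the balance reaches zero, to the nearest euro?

€2,275

Monthly rate r = 23.9%/12 = 1.99167% = 0.0199167.
Payoff takes n = ⌈−ln(1 − rB₀/P)/ln(1+r)⌉ = ⌈60.154⌉ = 61 payments; the last is €13.98.
Total paid = 60·€90.00 + €13.98 = €5,413.98.
Total interest = total paid − principal = €5,413.98 − €3,139.00 = €2,274.98.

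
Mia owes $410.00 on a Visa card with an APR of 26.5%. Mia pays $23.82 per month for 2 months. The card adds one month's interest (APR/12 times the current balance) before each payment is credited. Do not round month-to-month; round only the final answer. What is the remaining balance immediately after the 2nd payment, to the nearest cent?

Monthly rate r = 26.5%/12 = 2.20833% = 0.0220833.
Each month: B ← B·(1+r) − $23.82.
Month 1: interest $9.05; balance after payment $395.23.
Month 2: interest $8.73; balance after payment $380.14.

$380.14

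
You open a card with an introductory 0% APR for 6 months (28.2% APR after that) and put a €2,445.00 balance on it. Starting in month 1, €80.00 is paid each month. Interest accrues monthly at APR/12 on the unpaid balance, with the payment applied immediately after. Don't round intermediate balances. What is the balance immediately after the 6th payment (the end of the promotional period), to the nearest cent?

€1,965.00

Promo months 1–6 at r₀ = 0%/12 = 0; months 7+ at r₁ = 28.2%/12 = 0.0235.
After month 6 (no interest yet): B = €2,445.00 − 6·€80.00 = €1,965.00.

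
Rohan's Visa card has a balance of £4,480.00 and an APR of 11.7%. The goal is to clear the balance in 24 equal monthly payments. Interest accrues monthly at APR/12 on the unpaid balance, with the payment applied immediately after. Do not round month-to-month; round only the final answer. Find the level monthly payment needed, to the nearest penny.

Monthly rate r = 11.7%/12 = 0.975% = 0.00975.
Level-payment amortization: P = B₀·r / (1 − (1+r)^(−n)) = 4480.00·0.00975 / (1 − 1.00975^(−24)).
Denominator 1 − (1+r)^(−24) = 0.207740755.
P = 43.68 / 0.207740755 ≈ 210.26.

£210.26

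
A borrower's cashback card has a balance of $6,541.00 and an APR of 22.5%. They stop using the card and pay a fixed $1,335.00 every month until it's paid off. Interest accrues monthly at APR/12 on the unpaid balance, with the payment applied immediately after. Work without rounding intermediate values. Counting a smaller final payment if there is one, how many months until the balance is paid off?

Monthly rate r = 22.5%/12 = 1.875% = 0.01875.
Recurrence: B ← B·(1+r) − $1,335.00.
Month 1: interest $122.64; balance after payment $5,328.64.
Month 2: interest $99.91; balance after payment $4,093.56.
Month 3: interest $76.75; balance after payment $2,835.31.
Month 4: interest $53.16; balance after payment $1,553.47.
Month 5: interest $29.13; balance after payment $247.60.
Month 6: interest $4.64; balance after payment $0.00.

6 payments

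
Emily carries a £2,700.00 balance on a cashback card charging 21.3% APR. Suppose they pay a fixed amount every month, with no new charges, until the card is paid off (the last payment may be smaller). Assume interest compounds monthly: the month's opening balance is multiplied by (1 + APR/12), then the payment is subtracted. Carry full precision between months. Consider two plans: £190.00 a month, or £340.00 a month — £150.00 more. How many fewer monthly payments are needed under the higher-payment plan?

Monthly rate r = 21.3%/12 = 1.775% = 0.01775.
At £190.00/mo: n = ⌈−ln(1 − rB₀/P)/ln(1+r)⌉ = 17 payments (last £99.34); total interest = total paid − £2,700.00 = £439.34.
At £340.00/mo: 9 payments (last £216.75); total interest £236.75.
Payments saved = 17 − 9 = 8.

8 fewer payments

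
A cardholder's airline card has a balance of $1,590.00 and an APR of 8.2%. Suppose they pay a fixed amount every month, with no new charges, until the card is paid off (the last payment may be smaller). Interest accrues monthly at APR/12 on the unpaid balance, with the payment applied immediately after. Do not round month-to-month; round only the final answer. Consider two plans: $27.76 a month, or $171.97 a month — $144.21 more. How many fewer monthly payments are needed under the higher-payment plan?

63 fewer payments

Monthly rate r = 8.2%/12 = 0.683333% = 0.00683333.
At $27.76/mo: n = ⌈−ln(1 − rB₀/P)/ln(1+r)⌉ = 73 payments (last $25.49); total interest = total paid − $1,590.00 = $434.21.
At $171.97/mo: 10 payments (last $100.47); total interest $58.20.
Payments saved = 73 − 10 = 63.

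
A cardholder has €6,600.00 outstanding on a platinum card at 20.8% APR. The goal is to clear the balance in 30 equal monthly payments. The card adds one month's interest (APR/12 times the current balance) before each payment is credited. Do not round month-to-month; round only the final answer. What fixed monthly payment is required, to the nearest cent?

Monthly rate r = 20.8%/12 = 1.73333% = 0.0173333.
Level-payment amortization: P = B₀·r / (1 − (1+r)^(−n)) = 6600.00·0.0173333 / (1 − 1.01733^(−30)).
Denominator 1 − (1+r)^(−30) = 0.402824801.
P = 114.4 / 0.402824801 ≈ 283.99.

€283.99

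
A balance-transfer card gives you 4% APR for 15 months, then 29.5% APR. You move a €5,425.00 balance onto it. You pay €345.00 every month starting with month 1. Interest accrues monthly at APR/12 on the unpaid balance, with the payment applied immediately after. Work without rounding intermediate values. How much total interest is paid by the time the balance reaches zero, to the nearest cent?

€166.84

Promo months 1–15 at r₀ = 4%/12 = 0.00333333; months 16+ at r₁ = 29.5%/12 = 0.0245833.
After month 15: iterate B ← B·(1+r₀) − €345.00 for 15 months → €405.16.
Then at r₁ with €345.00/mo: n₂ = −ln(1 − r₁·B/P)/ln(1+r₁) ≈ 1.21 → 2 more payments.
Total paid = 16·€345.00 + €71.84 = €5,591.84; interest = €5,591.84 − €5,425.00 = €166.84.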